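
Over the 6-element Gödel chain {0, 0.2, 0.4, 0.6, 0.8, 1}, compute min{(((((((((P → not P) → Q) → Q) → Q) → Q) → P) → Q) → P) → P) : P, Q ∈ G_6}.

The minimum is attained at P = 0.2, Q = 0:
  not P: Gödel ¬ of 0.2 = 0 (operand ≠ 0)
  (P → not P): 0.2 > 0, so result = 0
  ((P → not P) → Q): 0 ≤ 0, so result = 1
  (((P → not P) → Q) → Q): 1 > 0, so result = 0
  ((((P → not P) → Q) → Q) → Q): 0 ≤ 0, so result = 1
  (((((P → not P) → Q) → Q) → Q) → Q): 1 > 0, so result = 0
  ((((((P → not P) → Q) → Q) → Q) → Q) → P): 0 ≤ 0.2, so result = 1
  (((((((P → not P) → Q) → Q) → Q) → Q) → P) → Q): 1 > 0, so result = 0
  ((((((((P → not P) → Q) → Q) → Q) → Q) → P) → Q) → P): 0 ≤ 0.2, so result = 1
  (((((((((P → not P) → Q) → Q) → Q) → Q) → P) → Q) → P) → P): 1 > 0.2, so result = 0.2
Checking all 36 assignments confirms none give a value below 0.20.

0.20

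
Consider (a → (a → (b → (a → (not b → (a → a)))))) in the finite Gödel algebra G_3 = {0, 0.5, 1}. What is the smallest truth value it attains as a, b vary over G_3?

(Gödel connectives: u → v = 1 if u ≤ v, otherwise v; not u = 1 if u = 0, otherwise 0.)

1.00

Every assignment gives 1. For instance at a = 0, b = 0:
  not b: Gödel ¬ of 0 = 1 (operand is 0)
  (a → a): 0 ≤ 0, so result = 1
  (not b → (a → a)): 1 ≤ 1, so result = 1
  (a → (not b → (a → a))): 0 ≤ 1, so result = 1
  (b → (a → (not b → (a → a)))): 0 ≤ 1, so result = 1
  (a → (b → (a → (not b → (a → a))))): 0 ≤ 1, so result = 1
  (a → (a → (b → (a → (not b → (a → a)))))): 0 ≤ 1, so result = 1
All 9 assignments give value 1 — the formula is a G_3-tautology.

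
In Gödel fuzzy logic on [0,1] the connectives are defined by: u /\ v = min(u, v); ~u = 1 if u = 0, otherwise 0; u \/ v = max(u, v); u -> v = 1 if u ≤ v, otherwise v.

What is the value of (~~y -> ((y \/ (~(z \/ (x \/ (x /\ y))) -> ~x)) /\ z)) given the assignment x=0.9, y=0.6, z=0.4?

0.40

~y: Gödel ¬ of 0.6 = 0 (operand ≠ 0)
~~y: Gödel ¬ of 0 = 1 (operand is 0)
(x /\ y) = min(0.9, 0.6) = 0.6
(x \/ (x /\ y)) = max(0.9, 0.6) = 0.9
(z \/ (x \/ (x /\ y))) = max(0.4, 0.9) = 0.9
~(z \/ (x \/ (x /\ y))): Gödel ¬ of 0.9 = 0 (operand ≠ 0)
~x: Gödel ¬ of 0.9 = 0 (operand ≠ 0)
(~(z \/ (x \/ (x /\ y))) -> ~x): 0 ≤ 0, so result = 1
(y \/ (~(z \/ (x \/ (x /\ y))) -> ~x)) = max(0.6, 1) = 1
((y \/ (~(z \/ (x \/ (x /\ y))) -> ~x)) /\ z) = min(1, 0.4) = 0.4
(~~y -> ((y \/ (~(z \/ (x \/ (x /\ y))) -> ~x)) /\ z)): 1 > 0.4, so result = 0.4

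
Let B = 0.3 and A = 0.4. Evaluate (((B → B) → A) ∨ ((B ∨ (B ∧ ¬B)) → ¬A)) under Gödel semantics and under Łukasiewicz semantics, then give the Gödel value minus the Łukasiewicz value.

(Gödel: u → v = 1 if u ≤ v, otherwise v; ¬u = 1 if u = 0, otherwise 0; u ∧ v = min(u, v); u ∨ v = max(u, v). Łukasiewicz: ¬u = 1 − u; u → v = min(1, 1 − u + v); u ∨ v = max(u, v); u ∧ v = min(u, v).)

-0.60

Gödel evaluation:
  (B → B): 0.3 ≤ 0.3, so result = 1
  ((B → B) → A): 1 > 0.4, so result = 0.4
  ¬B: Gödel ¬ of 0.3 = 0 (operand ≠ 0)
  (B ∧ ¬B) = min(0.3, 0) = 0
  (B ∨ (B ∧ ¬B)) = max(0.3, 0) = 0.3
  ¬A: Gödel ¬ of 0.4 = 0 (operand ≠ 0)
  ((B ∨ (B ∧ ¬B)) → ¬A): 0.3 > 0, so result = 0
  (((B → B) → A) ∨ ((B ∨ (B ∧ ¬B)) → ¬A)) = max(0.4, 0) = 0.4
  Gödel value = 0.4
Łukasiewicz evaluation:
  (B → B): min(1, 1 − 0.3 + 0.3) = 1
  ((B → B) → A): min(1, 1 − 1 + 0.4) = 0.4
  ¬B: Łukasiewicz ¬ gives 1 − 0.3 = 0.7
  (B ∧ ¬B) = min(0.3, 0.7) = 0.3
  (B ∨ (B ∧ ¬B)) = max(0.3, 0.3) = 0.3
  ¬A: Łukasiewicz ¬ gives 1 − 0.4 = 0.6
  ((B ∨ (B ∧ ¬B)) → ¬A): min(1, 1 − 0.3 + 0.6) = 1
  (((B → B) → A) ∨ ((B ∨ (B ∧ ¬B)) → ¬A)) = max(0.4, 1) = 1
  Łukasiewicz value = 1
Difference: 0.4 − 1 = -0.60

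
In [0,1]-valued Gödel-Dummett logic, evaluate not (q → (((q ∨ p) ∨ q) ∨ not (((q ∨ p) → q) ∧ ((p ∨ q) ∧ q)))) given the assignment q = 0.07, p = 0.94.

0.00

(q ∨ p) = max(0.07, 0.94) = 0.94
((q ∨ p) ∨ q) = max(0.94, 0.07) = 0.94
(q ∨ p) = max(0.07, 0.94) = 0.94
((q ∨ p) → q): 0.94 > 0.07, so result = 0.07
(p ∨ q) = max(0.94, 0.07) = 0.94
((p ∨ q) ∧ q) = min(0.94, 0.07) = 0.07
(((q ∨ p) → q) ∧ ((p ∨ q) ∧ q)) = min(0.07, 0.07) = 0.07
not (((q ∨ p) → q) ∧ ((p ∨ q) ∧ q)): Gödel ¬ of 0.07 = 0 (operand ≠ 0)
(((q ∨ p) ∨ q) ∨ not (((q ∨ p) → q) ∧ ((p ∨ q) ∧ q))) = max(0.94, 0) = 0.94
(q → (((q ∨ p) ∨ q) ∨ not (((q ∨ p) → q) ∧ ((p ∨ q) ∧ q)))): 0.07 ≤ 0.94, so result = 1
not (q → (((q ∨ p) ∨ q) ∨ not (((q ∨ p) → q) ∧ ((p ∨ q) ∧ q)))): Gödel ¬ of 1 = 0 (operand ≠ 0)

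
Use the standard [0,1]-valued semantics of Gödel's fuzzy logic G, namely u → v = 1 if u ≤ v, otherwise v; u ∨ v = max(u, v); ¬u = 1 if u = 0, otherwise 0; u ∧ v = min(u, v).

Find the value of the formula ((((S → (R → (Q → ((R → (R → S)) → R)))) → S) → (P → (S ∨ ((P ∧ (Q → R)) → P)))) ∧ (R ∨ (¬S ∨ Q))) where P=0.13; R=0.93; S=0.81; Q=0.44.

(R → S): 0.93 > 0.81, so result = 0.81
(R → (R → S)): 0.93 > 0.81, so result = 0.81
((R → (R → S)) → R): 0.81 ≤ 0.93, so result = 1
(Q → ((R → (R → S)) → R)): 0.44 ≤ 1, so result = 1
(R → (Q → ((R → (R → S)) → R))): 0.93 ≤ 1, so result = 1
(S → (R → (Q → ((R → (R → S)) → R)))): 0.81 ≤ 1, so result = 1
((S → (R → (Q → ((R → (R → S)) → R)))) → S): 1 > 0.81, so result = 0.81
(Q → R): 0.44 ≤ 0.93, so result = 1
(P ∧ (Q → R)) = min(0.13, 1) = 0.13
((P ∧ (Q → R)) → P): 0.13 ≤ 0.13, so result = 1
(S ∨ ((P ∧ (Q → R)) → P)) = max(0.81, 1) = 1
(P → (S ∨ ((P ∧ (Q → R)) → P))): 0.13 ≤ 1, so result = 1
(((S → (R → (Q → ((R → (R → S)) → R)))) → S) → (P → (S ∨ ((P ∧ (Q → R)) → P)))): 0.81 ≤ 1, so result = 1
¬S: Gödel ¬ of 0.81 = 0 (operand ≠ 0)
(¬S ∨ Q) = max(0, 0.44) = 0.44
(R ∨ (¬S ∨ Q)) = max(0.93, 0.44) = 0.93
((((S → (R → (Q → ((R → (R → S)) → R)))) → S) → (P → (S ∨ ((P ∧ (Q → R)) → P)))) ∧ (R ∨ (¬S ∨ Q))) = min(1, 0.93) = 0.93

0.93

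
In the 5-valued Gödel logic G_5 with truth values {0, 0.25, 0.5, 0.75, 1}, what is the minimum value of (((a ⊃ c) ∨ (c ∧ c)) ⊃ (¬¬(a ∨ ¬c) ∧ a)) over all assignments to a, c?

0.00

The minimum is attained at a = 0, c = 0:
  (a ⊃ c): 0 ≤ 0, so result = 1
  (c ∧ c) = min(0, 0) = 0
  ((a ⊃ c) ∨ (c ∧ c)) = max(1, 0) = 1
  ¬c: Gödel ¬ of 0 = 1 (operand is 0)
  (a ∨ ¬c) = max(0, 1) = 1
  ¬(a ∨ ¬c): Gödel ¬ of 1 = 0 (operand ≠ 0)
  ¬¬(a ∨ ¬c): Gödel ¬ of 0 = 1 (operand is 0)
  (¬¬(a ∨ ¬c) ∧ a) = min(1, 0) = 0
  (((a ⊃ c) ∨ (c ∧ c)) ⊃ (¬¬(a ∨ ¬c) ∧ a)): 1 > 0, so result = 0
Checking all 25 assignments confirms none give a value below 0.00.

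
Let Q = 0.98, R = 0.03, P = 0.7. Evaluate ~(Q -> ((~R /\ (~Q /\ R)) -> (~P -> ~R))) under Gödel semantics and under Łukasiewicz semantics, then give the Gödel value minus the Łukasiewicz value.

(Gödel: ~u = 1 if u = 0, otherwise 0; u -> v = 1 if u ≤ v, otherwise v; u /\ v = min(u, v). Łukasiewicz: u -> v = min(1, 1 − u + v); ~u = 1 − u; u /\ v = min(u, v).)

Gödel evaluation:
  ~R: Gödel ¬ of 0.03 = 0 (operand ≠ 0)
  ~Q: Gödel ¬ of 0.98 = 0 (operand ≠ 0)
  (~Q /\ R) = min(0, 0.03) = 0
  (~R /\ (~Q /\ R)) = min(0, 0) = 0
  ~P: Gödel ¬ of 0.7 = 0 (operand ≠ 0)
  ~R: Gödel ¬ of 0.03 = 0 (operand ≠ 0)
  (~P -> ~R): 0 ≤ 0, so result = 1
  ((~R /\ (~Q /\ R)) -> (~P -> ~R)): 0 ≤ 1, so result = 1
  (Q -> ((~R /\ (~Q /\ R)) -> (~P -> ~R))): 0.98 ≤ 1, so result = 1
  ~(Q -> ((~R /\ (~Q /\ R)) -> (~P -> ~R))): Gödel ¬ of 1 = 0 (operand ≠ 0)
  Gödel value = 0
Łukasiewicz evaluation:
  ~R: Łukasiewicz ¬ gives 1 − 0.03 = 0.97
  ~Q: Łukasiewicz ¬ gives 1 − 0.98 = 0.02
  (~Q /\ R) = min(0.02, 0.03) = 0.02
  (~R /\ (~Q /\ R)) = min(0.97, 0.02) = 0.02
  ~P: Łukasiewicz ¬ gives 1 − 0.7 = 0.3
  ~R: Łukasiewicz ¬ gives 1 − 0.03 = 0.97
  (~P -> ~R): min(1, 1 − 0.3 + 0.97) = 1
  ((~R /\ (~Q /\ R)) -> (~P -> ~R)): min(1, 1 − 0.02 + 1) = 1
  (Q -> ((~R /\ (~Q /\ R)) -> (~P -> ~R))): min(1, 1 − 0.98 + 1) = 1
  ~(Q -> ((~R /\ (~Q /\ R)) -> (~P -> ~R))): Łukasiewicz ¬ gives 1 − 1 = 0
  Łukasiewicz value = 0
Difference: 0 − 0 = 0.00

0.00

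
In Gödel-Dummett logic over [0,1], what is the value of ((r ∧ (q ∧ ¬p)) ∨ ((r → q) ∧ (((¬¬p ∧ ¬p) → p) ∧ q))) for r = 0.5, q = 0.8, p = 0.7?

0.80

¬p: Gödel ¬ of 0.7 = 0 (operand ≠ 0)
(q ∧ ¬p) = min(0.8, 0) = 0
(r ∧ (q ∧ ¬p)) = min(0.5, 0) = 0
(r → q): 0.5 ≤ 0.8, so result = 1
¬p: Gödel ¬ of 0.7 = 0 (operand ≠ 0)
¬¬p: Gödel ¬ of 0 = 1 (operand is 0)
¬p: Gödel ¬ of 0.7 = 0 (operand ≠ 0)
(¬¬p ∧ ¬p) = min(1, 0) = 0
((¬¬p ∧ ¬p) → p): 0 ≤ 0.7, so result = 1
(((¬¬p ∧ ¬p) → p) ∧ q) = min(1, 0.8) = 0.8
((r → q) ∧ (((¬¬p ∧ ¬p) → p) ∧ q)) = min(1, 0.8) = 0.8
((r ∧ (q ∧ ¬p)) ∨ ((r → q) ∧ (((¬¬p ∧ ¬p) → p) ∧ q))) = max(0, 0.8) = 0.8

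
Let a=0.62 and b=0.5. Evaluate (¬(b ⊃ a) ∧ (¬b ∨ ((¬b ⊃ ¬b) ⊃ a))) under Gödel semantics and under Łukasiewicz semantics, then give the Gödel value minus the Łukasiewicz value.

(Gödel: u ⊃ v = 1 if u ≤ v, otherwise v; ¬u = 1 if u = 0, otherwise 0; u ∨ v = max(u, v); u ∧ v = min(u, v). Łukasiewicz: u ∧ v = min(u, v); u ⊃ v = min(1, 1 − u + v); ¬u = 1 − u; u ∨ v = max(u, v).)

Gödel evaluation:
  (b ⊃ a): 0.5 ≤ 0.62, so result = 1
  ¬(b ⊃ a): Gödel ¬ of 1 = 0 (operand ≠ 0)
  ¬b: Gödel ¬ of 0.5 = 0 (operand ≠ 0)
  ¬b: Gödel ¬ of 0.5 = 0 (operand ≠ 0)
  ¬b: Gödel ¬ of 0.5 = 0 (operand ≠ 0)
  (¬b ⊃ ¬b): 0 ≤ 0, so result = 1
  ((¬b ⊃ ¬b) ⊃ a): 1 > 0.62, so result = 0.62
  (¬b ∨ ((¬b ⊃ ¬b) ⊃ a)) = max(0, 0.62) = 0.62
  (¬(b ⊃ a) ∧ (¬b ∨ ((¬b ⊃ ¬b) ⊃ a))) = min(0, 0.62) = 0
  Gödel value = 0
Łukasiewicz evaluation:
  (b ⊃ a): min(1, 1 − 0.5 + 0.62) = 1
  ¬(b ⊃ a): Łukasiewicz ¬ gives 1 − 1 = 0
  ¬b: Łukasiewicz ¬ gives 1 − 0.5 = 0.5
  ¬b: Łukasiewicz ¬ gives 1 − 0.5 = 0.5
  ¬b: Łukasiewicz ¬ gives 1 − 0.5 = 0.5
  (¬b ⊃ ¬b): min(1, 1 − 0.5 + 0.5) = 1
  ((¬b ⊃ ¬b) ⊃ a): min(1, 1 − 1 + 0.62) = 0.62
  (¬b ∨ ((¬b ⊃ ¬b) ⊃ a)) = max(0.5, 0.62) = 0.62
  (¬(b ⊃ a) ∧ (¬b ∨ ((¬b ⊃ ¬b) ⊃ a))) = min(0, 0.62) = 0
  Łukasiewicz value = 0
Difference: 0 − 0 = 0.00

0.00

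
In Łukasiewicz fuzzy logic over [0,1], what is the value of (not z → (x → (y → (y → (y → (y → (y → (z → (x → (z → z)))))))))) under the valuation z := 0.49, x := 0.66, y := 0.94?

not z: Łukasiewicz ¬ gives 1 − 0.49 = 0.51
(z → z): min(1, 1 − 0.49 + 0.49) = 1
(x → (z → z)): min(1, 1 − 0.66 + 1) = 1
(z → (x → (z → z))): min(1, 1 − 0.49 + 1) = 1
(y → (z → (x → (z → z)))): min(1, 1 − 0.94 + 1) = 1
(y → (y → (z → (x → (z → z))))): min(1, 1 − 0.94 + 1) = 1
(y → (y → (y → (z → (x → (z → z)))))): min(1, 1 − 0.94 + 1) = 1
(y → (y → (y → (y → (z → (x → (z → z))))))): min(1, 1 − 0.94 + 1) = 1
(y → (y → (y → (y → (y → (z → (x → (z → z)))))))): min(1, 1 − 0.94 + 1) = 1
(x → (y → (y → (y → (y → (y → (z → (x → (z → z))))))))): min(1, 1 − 0.66 + 1) = 1
(not z → (x → (y → (y → (y → (y → (y → (z → (x → (z → z)))))))))): min(1, 1 − 0.51 + 1) = 1

1.00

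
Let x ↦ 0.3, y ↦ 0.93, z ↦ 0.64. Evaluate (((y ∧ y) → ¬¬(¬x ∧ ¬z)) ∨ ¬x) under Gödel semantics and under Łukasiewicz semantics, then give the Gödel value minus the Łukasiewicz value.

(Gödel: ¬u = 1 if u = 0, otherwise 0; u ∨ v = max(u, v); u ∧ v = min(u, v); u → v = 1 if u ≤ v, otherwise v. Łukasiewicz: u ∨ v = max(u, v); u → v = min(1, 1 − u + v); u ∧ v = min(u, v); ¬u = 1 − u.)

-0.70

Gödel evaluation:
  (y ∧ y) = min(0.93, 0.93) = 0.93
  ¬x: Gödel ¬ of 0.3 = 0 (operand ≠ 0)
  ¬z: Gödel ¬ of 0.64 = 0 (operand ≠ 0)
  (¬x ∧ ¬z) = min(0, 0) = 0
  ¬(¬x ∧ ¬z): Gödel ¬ of 0 = 1 (operand is 0)
  ¬¬(¬x ∧ ¬z): Gödel ¬ of 1 = 0 (operand ≠ 0)
  ((y ∧ y) → ¬¬(¬x ∧ ¬z)): 0.93 > 0, so result = 0
  ¬x: Gödel ¬ of 0.3 = 0 (operand ≠ 0)
  (((y ∧ y) → ¬¬(¬x ∧ ¬z)) ∨ ¬x) = max(0, 0) = 0
  Gödel value = 0
Łukasiewicz evaluation:
  (y ∧ y) = min(0.93, 0.93) = 0.93
  ¬x: Łukasiewicz ¬ gives 1 − 0.3 = 0.7
  ¬z: Łukasiewicz ¬ gives 1 − 0.64 = 0.36
  (¬x ∧ ¬z) = min(0.7, 0.36) = 0.36
  ¬(¬x ∧ ¬z): Łukasiewicz ¬ gives 1 − 0.36 = 0.64
  ¬¬(¬x ∧ ¬z): Łukasiewicz ¬ gives 1 − 0.64 = 0.36
  ((y ∧ y) → ¬¬(¬x ∧ ¬z)): min(1, 1 − 0.93 + 0.36) = 0.43
  ¬x: Łukasiewicz ¬ gives 1 − 0.3 = 0.7
  (((y ∧ y) → ¬¬(¬x ∧ ¬z)) ∨ ¬x) = max(0.43, 0.7) = 0.7
  Łukasiewicz value = 0.7
Difference: 0 − 0.7 = -0.70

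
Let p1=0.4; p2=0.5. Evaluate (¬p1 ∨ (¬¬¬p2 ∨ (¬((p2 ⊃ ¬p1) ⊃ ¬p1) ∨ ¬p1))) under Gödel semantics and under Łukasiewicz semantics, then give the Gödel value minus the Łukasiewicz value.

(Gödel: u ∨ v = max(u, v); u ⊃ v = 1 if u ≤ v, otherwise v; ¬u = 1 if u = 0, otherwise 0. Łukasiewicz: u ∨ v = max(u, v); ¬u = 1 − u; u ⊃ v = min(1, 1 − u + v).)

Gödel evaluation:
  ¬p1: Gödel ¬ of 0.4 = 0 (operand ≠ 0)
  ¬p2: Gödel ¬ of 0.5 = 0 (operand ≠ 0)
  ¬¬p2: Gödel ¬ of 0 = 1 (operand is 0)
  ¬¬¬p2: Gödel ¬ of 1 = 0 (operand ≠ 0)
  ¬p1: Gödel ¬ of 0.4 = 0 (operand ≠ 0)
  (p2 ⊃ ¬p1): 0.5 > 0, so result = 0
  ¬p1: Gödel ¬ of 0.4 = 0 (operand ≠ 0)
  ((p2 ⊃ ¬p1) ⊃ ¬p1): 0 ≤ 0, so result = 1
  ¬((p2 ⊃ ¬p1) ⊃ ¬p1): Gödel ¬ of 1 = 0 (operand ≠ 0)
  ¬p1: Gödel ¬ of 0.4 = 0 (operand ≠ 0)
  (¬((p2 ⊃ ¬p1) ⊃ ¬p1) ∨ ¬p1) = max(0, 0) = 0
  (¬¬¬p2 ∨ (¬((p2 ⊃ ¬p1) ⊃ ¬p1) ∨ ¬p1)) = max(0, 0) = 0
  (¬p1 ∨ (¬¬¬p2 ∨ (¬((p2 ⊃ ¬p1) ⊃ ¬p1) ∨ ¬p1))) = max(0, 0) = 0
  Gödel value = 0
Łukasiewicz evaluation:
  ¬p1: Łukasiewicz ¬ gives 1 − 0.4 = 0.6
  ¬p2: Łukasiewicz ¬ gives 1 − 0.5 = 0.5
  ¬¬p2: Łukasiewicz ¬ gives 1 − 0.5 = 0.5
  ¬¬¬p2: Łukasiewicz ¬ gives 1 − 0.5 = 0.5
  ¬p1: Łukasiewicz ¬ gives 1 − 0.4 = 0.6
  (p2 ⊃ ¬p1): min(1, 1 − 0.5 + 0.6) = 1
  ¬p1: Łukasiewicz ¬ gives 1 − 0.4 = 0.6
  ((p2 ⊃ ¬p1) ⊃ ¬p1): min(1, 1 − 1 + 0.6) = 0.6
  ¬((p2 ⊃ ¬p1) ⊃ ¬p1): Łukasiewicz ¬ gives 1 − 0.6 = 0.4
  ¬p1: Łukasiewicz ¬ gives 1 − 0.4 = 0.6
  (¬((p2 ⊃ ¬p1) ⊃ ¬p1) ∨ ¬p1) = max(0.4, 0.6) = 0.6
  (¬¬¬p2 ∨ (¬((p2 ⊃ ¬p1) ⊃ ¬p1) ∨ ¬p1)) = max(0.5, 0.6) = 0.6
  (¬p1 ∨ (¬¬¬p2 ∨ (¬((p2 ⊃ ¬p1) ⊃ ¬p1) ∨ ¬p1))) = max(0.6, 0.6) = 0.6
  Łukasiewicz value = 0.6
Difference: 0 − 0.6 = -0.60

-0.60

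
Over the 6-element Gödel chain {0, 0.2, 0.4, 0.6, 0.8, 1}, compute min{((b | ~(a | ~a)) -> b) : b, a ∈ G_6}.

1.00

Every assignment gives 1. For instance at b = 0, a = 0:
  ~a: Gödel ¬ of 0 = 1 (operand is 0)
  (a | ~a) = max(0, 1) = 1
  ~(a | ~a): Gödel ¬ of 1 = 0 (operand ≠ 0)
  (b | ~(a | ~a)) = max(0, 0) = 0
  ((b | ~(a | ~a)) -> b): 0 ≤ 0, so result = 1
All 36 assignments give value 1 — the formula is a G_6-tautology.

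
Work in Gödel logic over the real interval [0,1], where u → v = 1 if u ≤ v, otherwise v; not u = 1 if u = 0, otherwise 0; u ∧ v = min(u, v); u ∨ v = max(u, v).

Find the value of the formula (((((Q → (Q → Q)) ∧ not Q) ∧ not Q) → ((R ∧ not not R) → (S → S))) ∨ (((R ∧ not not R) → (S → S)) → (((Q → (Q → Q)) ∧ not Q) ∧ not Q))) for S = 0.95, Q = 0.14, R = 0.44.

(Q → Q): 0.14 ≤ 0.14, so result = 1
(Q → (Q → Q)): 0.14 ≤ 1, so result = 1
not Q: Gödel ¬ of 0.14 = 0 (operand ≠ 0)
((Q → (Q → Q)) ∧ not Q) = min(1, 0) = 0
not Q: Gödel ¬ of 0.14 = 0 (operand ≠ 0)
(((Q → (Q → Q)) ∧ not Q) ∧ not Q) = min(0, 0) = 0
not R: Gödel ¬ of 0.44 = 0 (operand ≠ 0)
not not R: Gödel ¬ of 0 = 1 (operand is 0)
(R ∧ not not R) = min(0.44, 1) = 0.44
(S → S): 0.95 ≤ 0.95, so result = 1
((R ∧ not not R) → (S → S)): 0.44 ≤ 1, so result = 1
((((Q → (Q → Q)) ∧ not Q) ∧ not Q) → ((R ∧ not not R) → (S → S))): 0 ≤ 1, so result = 1
not R: Gödel ¬ of 0.44 = 0 (operand ≠ 0)
not not R: Gödel ¬ of 0 = 1 (operand is 0)
(R ∧ not not R) = min(0.44, 1) = 0.44
(S → S): 0.95 ≤ 0.95, so result = 1
((R ∧ not not R) → (S → S)): 0.44 ≤ 1, so result = 1
(Q → Q): 0.14 ≤ 0.14, so result = 1
(Q → (Q → Q)): 0.14 ≤ 1, so result = 1
not Q: Gödel ¬ of 0.14 = 0 (operand ≠ 0)
((Q → (Q → Q)) ∧ not Q) = min(1, 0) = 0
not Q: Gödel ¬ of 0.14 = 0 (operand ≠ 0)
(((Q → (Q → Q)) ∧ not Q) ∧ not Q) = min(0, 0) = 0
(((R ∧ not not R) → (S → S)) → (((Q → (Q → Q)) ∧ not Q) ∧ not Q)): 1 > 0, so result = 0
(((((Q → (Q → Q)) ∧ not Q) ∧ not Q) → ((R ∧ not not R) → (S → S))) ∨ (((R ∧ not not R) → (S → S)) → (((Q → (Q → Q)) ∧ not Q) ∧ not Q))) = max(1, 0) = 1

1.00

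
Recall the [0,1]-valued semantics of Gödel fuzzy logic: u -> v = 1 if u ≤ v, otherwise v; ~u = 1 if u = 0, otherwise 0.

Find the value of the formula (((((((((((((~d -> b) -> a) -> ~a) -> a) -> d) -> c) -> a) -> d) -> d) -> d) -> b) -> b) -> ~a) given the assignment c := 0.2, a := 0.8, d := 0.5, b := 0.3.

~d: Gödel ¬ of 0.5 = 0 (operand ≠ 0)
(~d -> b): 0 ≤ 0.3, so result = 1
((~d -> b) -> a): 1 > 0.8, so result = 0.8
~a: Gödel ¬ of 0.8 = 0 (operand ≠ 0)
(((~d -> b) -> a) -> ~a): 0.8 > 0, so result = 0
((((~d -> b) -> a) -> ~a) -> a): 0 ≤ 0.8, so result = 1
(((((~d -> b) -> a) -> ~a) -> a) -> d): 1 > 0.5, so result = 0.5
((((((~d -> b) -> a) -> ~a) -> a) -> d) -> c): 0.5 > 0.2, so result = 0.2
(((((((~d -> b) -> a) -> ~a) -> a) -> d) -> c) -> a): 0.2 ≤ 0.8, so result = 1
((((((((~d -> b) -> a) -> ~a) -> a) -> d) -> c) -> a) -> d): 1 > 0.5, so result = 0.5
(((((((((~d -> b) -> a) -> ~a) -> a) -> d) -> c) -> a) -> d) -> d): 0.5 ≤ 0.5, so result = 1
((((((((((~d -> b) -> a) -> ~a) -> a) -> d) -> c) -> a) -> d) -> d) -> d): 1 > 0.5, so result = 0.5
(((((((((((~d -> b) -> a) -> ~a) -> a) -> d) -> c) -> a) -> d) -> d) -> d) -> b): 0.5 > 0.3, so result = 0.3
((((((((((((~d -> b) -> a) -> ~a) -> a) -> d) -> c) -> a) -> d) -> d) -> d) -> b) -> b): 0.3 ≤ 0.3, so result = 1
~a: Gödel ¬ of 0.8 = 0 (operand ≠ 0)
(((((((((((((~d -> b) -> a) -> ~a) -> a) -> d) -> c) -> a) -> d) -> d) -> d) -> b) -> b) -> ~a): 1 > 0, so result = 0

0.00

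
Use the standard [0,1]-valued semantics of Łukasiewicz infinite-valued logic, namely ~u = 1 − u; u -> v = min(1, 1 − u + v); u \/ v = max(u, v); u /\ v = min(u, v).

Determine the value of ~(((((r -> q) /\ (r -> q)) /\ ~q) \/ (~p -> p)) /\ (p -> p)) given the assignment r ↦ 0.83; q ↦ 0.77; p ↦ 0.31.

0.38

(r -> q): min(1, 1 − 0.83 + 0.77) = 0.94
(r -> q): min(1, 1 − 0.83 + 0.77) = 0.94
((r -> q) /\ (r -> q)) = min(0.94, 0.94) = 0.94
~q: Łukasiewicz ¬ gives 1 − 0.77 = 0.23
(((r -> q) /\ (r -> q)) /\ ~q) = min(0.94, 0.23) = 0.23
~p: Łukasiewicz ¬ gives 1 − 0.31 = 0.69
(~p -> p): min(1, 1 − 0.69 + 0.31) = 0.62
((((r -> q) /\ (r -> q)) /\ ~q) \/ (~p -> p)) = max(0.23, 0.62) = 0.62
(p -> p): min(1, 1 − 0.31 + 0.31) = 1
(((((r -> q) /\ (r -> q)) /\ ~q) \/ (~p -> p)) /\ (p -> p)) = min(0.62, 1) = 0.62
~(((((r -> q) /\ (r -> q)) /\ ~q) \/ (~p -> p)) /\ (p -> p)): Łukasiewicz ¬ gives 1 − 0.62 = 0.38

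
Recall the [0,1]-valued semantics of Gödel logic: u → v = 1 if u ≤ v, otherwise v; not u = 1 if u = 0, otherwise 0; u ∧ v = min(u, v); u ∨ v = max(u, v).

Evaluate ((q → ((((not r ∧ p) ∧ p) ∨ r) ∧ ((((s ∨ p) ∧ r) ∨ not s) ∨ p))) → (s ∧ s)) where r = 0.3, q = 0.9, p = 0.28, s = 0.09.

not r: Gödel ¬ of 0.3 = 0 (operand ≠ 0)
(not r ∧ p) = min(0, 0.28) = 0
((not r ∧ p) ∧ p) = min(0, 0.28) = 0
(((not r ∧ p) ∧ p) ∨ r) = max(0, 0.3) = 0.3
(s ∨ p) = max(0.09, 0.28) = 0.28
((s ∨ p) ∧ r) = min(0.28, 0.3) = 0.28
not s: Gödel ¬ of 0.09 = 0 (operand ≠ 0)
(((s ∨ p) ∧ r) ∨ not s) = max(0.28, 0) = 0.28
((((s ∨ p) ∧ r) ∨ not s) ∨ p) = max(0.28, 0.28) = 0.28
((((not r ∧ p) ∧ p) ∨ r) ∧ ((((s ∨ p) ∧ r) ∨ not s) ∨ p)) = min(0.3, 0.28) = 0.28
(q → ((((not r ∧ p) ∧ p) ∨ r) ∧ ((((s ∨ p) ∧ r) ∨ not s) ∨ p))): 0.9 > 0.28, so result = 0.28
(s ∧ s) = min(0.09, 0.09) = 0.09
((q → ((((not r ∧ p) ∧ p) ∨ r) ∧ ((((s ∨ p) ∧ r) ∨ not s) ∨ p))) → (s ∧ s)): 0.28 > 0.09, so result = 0.09

0.09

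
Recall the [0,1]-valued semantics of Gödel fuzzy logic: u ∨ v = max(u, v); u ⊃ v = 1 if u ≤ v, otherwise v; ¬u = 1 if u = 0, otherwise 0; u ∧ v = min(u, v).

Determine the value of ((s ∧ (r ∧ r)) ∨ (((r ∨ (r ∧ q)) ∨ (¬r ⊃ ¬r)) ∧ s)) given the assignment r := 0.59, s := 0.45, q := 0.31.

0.45

(r ∧ r) = min(0.59, 0.59) = 0.59
(s ∧ (r ∧ r)) = min(0.45, 0.59) = 0.45
(r ∧ q) = min(0.59, 0.31) = 0.31
(r ∨ (r ∧ q)) = max(0.59, 0.31) = 0.59
¬r: Gödel ¬ of 0.59 = 0 (operand ≠ 0)
¬r: Gödel ¬ of 0.59 = 0 (operand ≠ 0)
(¬r ⊃ ¬r): 0 ≤ 0, so result = 1
((r ∨ (r ∧ q)) ∨ (¬r ⊃ ¬r)) = max(0.59, 1) = 1
(((r ∨ (r ∧ q)) ∨ (¬r ⊃ ¬r)) ∧ s) = min(1, 0.45) = 0.45
((s ∧ (r ∧ r)) ∨ (((r ∨ (r ∧ q)) ∨ (¬r ⊃ ¬r)) ∧ s)) = max(0.45, 0.45) = 0.45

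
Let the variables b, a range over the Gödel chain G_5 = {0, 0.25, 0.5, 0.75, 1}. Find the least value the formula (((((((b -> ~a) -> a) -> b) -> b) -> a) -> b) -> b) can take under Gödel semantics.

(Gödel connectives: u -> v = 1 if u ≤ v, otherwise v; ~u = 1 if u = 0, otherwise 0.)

The minimum is attained at b = 0.25, a = 0:
  ~a: Gödel ¬ of 0 = 1 (operand is 0)
  (b -> ~a): 0.25 ≤ 1, so result = 1
  ((b -> ~a) -> a): 1 > 0, so result = 0
  (((b -> ~a) -> a) -> b): 0 ≤ 0.25, so result = 1
  ((((b -> ~a) -> a) -> b) -> b): 1 > 0.25, so result = 0.25
  (((((b -> ~a) -> a) -> b) -> b) -> a): 0.25 > 0, so result = 0
  ((((((b -> ~a) -> a) -> b) -> b) -> a) -> b): 0 ≤ 0.25, so result = 1
  (((((((b -> ~a) -> a) -> b) -> b) -> a) -> b) -> b): 1 > 0.25, so result = 0.25
Checking all 25 assignments confirms none give a value below 0.25.

0.25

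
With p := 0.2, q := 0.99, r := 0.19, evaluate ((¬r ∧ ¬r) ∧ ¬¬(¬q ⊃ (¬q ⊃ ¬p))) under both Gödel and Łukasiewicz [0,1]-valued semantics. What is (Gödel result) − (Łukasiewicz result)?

-0.81

Gödel evaluation:
  ¬r: Gödel ¬ of 0.19 = 0 (operand ≠ 0)
  ¬r: Gödel ¬ of 0.19 = 0 (operand ≠ 0)
  (¬r ∧ ¬r) = min(0, 0) = 0
  ¬q: Gödel ¬ of 0.99 = 0 (operand ≠ 0)
  ¬q: Gödel ¬ of 0.99 = 0 (operand ≠ 0)
  ¬p: Gödel ¬ of 0.2 = 0 (operand ≠ 0)
  (¬q ⊃ ¬p): 0 ≤ 0, so result = 1
  (¬q ⊃ (¬q ⊃ ¬p)): 0 ≤ 1, so result = 1
  ¬(¬q ⊃ (¬q ⊃ ¬p)): Gödel ¬ of 1 = 0 (operand ≠ 0)
  ¬¬(¬q ⊃ (¬q ⊃ ¬p)): Gödel ¬ of 0 = 1 (operand is 0)
  ((¬r ∧ ¬r) ∧ ¬¬(¬q ⊃ (¬q ⊃ ¬p))) = min(0, 1) = 0
  Gödel value = 0
Łukasiewicz evaluation:
  ¬r: Łukasiewicz ¬ gives 1 − 0.19 = 0.81
  ¬r: Łukasiewicz ¬ gives 1 − 0.19 = 0.81
  (¬r ∧ ¬r) = min(0.81, 0.81) = 0.81
  ¬q: Łukasiewicz ¬ gives 1 − 0.99 = 0.01
  ¬q: Łukasiewicz ¬ gives 1 − 0.99 = 0.01
  ¬p: Łukasiewicz ¬ gives 1 − 0.2 = 0.8
  (¬q ⊃ ¬p): min(1, 1 − 0.01 + 0.8) = 1
  (¬q ⊃ (¬q ⊃ ¬p)): min(1, 1 − 0.01 + 1) = 1
  ¬(¬q ⊃ (¬q ⊃ ¬p)): Łukasiewicz ¬ gives 1 − 1 = 0
  ¬¬(¬q ⊃ (¬q ⊃ ¬p)): Łukasiewicz ¬ gives 1 − 0 = 1
  ((¬r ∧ ¬r) ∧ ¬¬(¬q ⊃ (¬q ⊃ ¬p))) = min(0.81, 1) = 0.81
  Łukasiewicz value = 0.81
Difference: 0 − 0.81 = -0.81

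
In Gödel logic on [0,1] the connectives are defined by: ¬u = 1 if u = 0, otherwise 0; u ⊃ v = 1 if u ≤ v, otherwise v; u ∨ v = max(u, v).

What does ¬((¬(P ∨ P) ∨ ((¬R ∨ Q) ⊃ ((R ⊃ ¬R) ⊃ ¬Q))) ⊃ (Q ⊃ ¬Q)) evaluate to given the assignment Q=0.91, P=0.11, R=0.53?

1.00

(P ∨ P) = max(0.11, 0.11) = 0.11
¬(P ∨ P): Gödel ¬ of 0.11 = 0 (operand ≠ 0)
¬R: Gödel ¬ of 0.53 = 0 (operand ≠ 0)
(¬R ∨ Q) = max(0, 0.91) = 0.91
¬R: Gödel ¬ of 0.53 = 0 (operand ≠ 0)
(R ⊃ ¬R): 0.53 > 0, so result = 0
¬Q: Gödel ¬ of 0.91 = 0 (operand ≠ 0)
((R ⊃ ¬R) ⊃ ¬Q): 0 ≤ 0, so result = 1
((¬R ∨ Q) ⊃ ((R ⊃ ¬R) ⊃ ¬Q)): 0.91 ≤ 1, so result = 1
(¬(P ∨ P) ∨ ((¬R ∨ Q) ⊃ ((R ⊃ ¬R) ⊃ ¬Q))) = max(0, 1) = 1
¬Q: Gödel ¬ of 0.91 = 0 (operand ≠ 0)
(Q ⊃ ¬Q): 0.91 > 0, so result = 0
((¬(P ∨ P) ∨ ((¬R ∨ Q) ⊃ ((R ⊃ ¬R) ⊃ ¬Q))) ⊃ (Q ⊃ ¬Q)): 1 > 0, so result = 0
¬((¬(P ∨ P) ∨ ((¬R ∨ Q) ⊃ ((R ⊃ ¬R) ⊃ ¬Q))) ⊃ (Q ⊃ ¬Q)): Gödel ¬ of 0 = 1 (operand is 0)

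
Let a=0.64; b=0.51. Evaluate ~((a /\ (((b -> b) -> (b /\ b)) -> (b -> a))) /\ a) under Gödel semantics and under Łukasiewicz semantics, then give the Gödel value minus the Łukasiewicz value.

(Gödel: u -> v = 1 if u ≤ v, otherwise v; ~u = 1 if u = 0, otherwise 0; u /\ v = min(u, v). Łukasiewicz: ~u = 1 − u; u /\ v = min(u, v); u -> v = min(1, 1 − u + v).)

Gödel evaluation:
  (b -> b): 0.51 ≤ 0.51, so result = 1
  (b /\ b) = min(0.51, 0.51) = 0.51
  ((b -> b) -> (b /\ b)): 1 > 0.51, so result = 0.51
  (b -> a): 0.51 ≤ 0.64, so result = 1
  (((b -> b) -> (b /\ b)) -> (b -> a)): 0.51 ≤ 1, so result = 1
  (a /\ (((b -> b) -> (b /\ b)) -> (b -> a))) = min(0.64, 1) = 0.64
  ((a /\ (((b -> b) -> (b /\ b)) -> (b -> a))) /\ a) = min(0.64, 0.64) = 0.64
  ~((a /\ (((b -> b) -> (b /\ b)) -> (b -> a))) /\ a): Gödel ¬ of 0.64 = 0 (operand ≠ 0)
  Gödel value = 0
Łukasiewicz evaluation:
  (b -> b): min(1, 1 − 0.51 + 0.51) = 1
  (b /\ b) = min(0.51, 0.51) = 0.51
  ((b -> b) -> (b /\ b)): min(1, 1 − 1 + 0.51) = 0.51
  (b -> a): min(1, 1 − 0.51 + 0.64) = 1
  (((b -> b) -> (b /\ b)) -> (b -> a)): min(1, 1 − 0.51 + 1) = 1
  (a /\ (((b -> b) -> (b /\ b)) -> (b -> a))) = min(0.64, 1) = 0.64
  ((a /\ (((b -> b) -> (b /\ b)) -> (b -> a))) /\ a) = min(0.64, 0.64) = 0.64
  ~((a /\ (((b -> b) -> (b /\ b)) -> (b -> a))) /\ a): Łukasiewicz ¬ gives 1 − 0.64 = 0.36
  Łukasiewicz value = 0.36
Difference: 0 − 0.36 = -0.36

-0.36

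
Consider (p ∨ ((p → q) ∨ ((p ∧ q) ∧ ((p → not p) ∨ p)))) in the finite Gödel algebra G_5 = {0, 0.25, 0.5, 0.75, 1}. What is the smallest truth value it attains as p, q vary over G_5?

0.25

The minimum is attained at p = 0.25, q = 0:
  (p → q): 0.25 > 0, so result = 0
  (p ∧ q) = min(0.25, 0) = 0
  not p: Gödel ¬ of 0.25 = 0 (operand ≠ 0)
  (p → not p): 0.25 > 0, so result = 0
  ((p → not p) ∨ p) = max(0, 0.25) = 0.25
  ((p ∧ q) ∧ ((p → not p) ∨ p)) = min(0, 0.25) = 0
  ((p → q) ∨ ((p ∧ q) ∧ ((p → not p) ∨ p))) = max(0, 0) = 0
  (p ∨ ((p → q) ∨ ((p ∧ q) ∧ ((p → not p) ∨ p)))) = max(0.25, 0) = 0.25
Checking all 25 assignments confirms none give a value below 0.25.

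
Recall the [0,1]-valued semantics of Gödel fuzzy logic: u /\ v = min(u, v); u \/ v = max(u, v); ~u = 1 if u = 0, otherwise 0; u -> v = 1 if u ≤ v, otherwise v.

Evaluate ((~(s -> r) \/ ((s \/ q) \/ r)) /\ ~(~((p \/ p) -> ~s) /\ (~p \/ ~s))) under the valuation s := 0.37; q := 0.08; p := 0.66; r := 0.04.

0.37

(s -> r): 0.37 > 0.04, so result = 0.04
~(s -> r): Gödel ¬ of 0.04 = 0 (operand ≠ 0)
(s \/ q) = max(0.37, 0.08) = 0.37
((s \/ q) \/ r) = max(0.37, 0.04) = 0.37
(~(s -> r) \/ ((s \/ q) \/ r)) = max(0, 0.37) = 0.37
(p \/ p) = max(0.66, 0.66) = 0.66
~s: Gödel ¬ of 0.37 = 0 (operand ≠ 0)
((p \/ p) -> ~s): 0.66 > 0, so result = 0
~((p \/ p) -> ~s): Gödel ¬ of 0 = 1 (operand is 0)
~p: Gödel ¬ of 0.66 = 0 (operand ≠ 0)
~s: Gödel ¬ of 0.37 = 0 (operand ≠ 0)
(~p \/ ~s) = max(0, 0) = 0
(~((p \/ p) -> ~s) /\ (~p \/ ~s)) = min(1, 0) = 0
~(~((p \/ p) -> ~s) /\ (~p \/ ~s)): Gödel ¬ of 0 = 1 (operand is 0)
((~(s -> r) \/ ((s \/ q) \/ r)) /\ ~(~((p \/ p) -> ~s) /\ (~p \/ ~s))) = min(0.37, 1) = 0.37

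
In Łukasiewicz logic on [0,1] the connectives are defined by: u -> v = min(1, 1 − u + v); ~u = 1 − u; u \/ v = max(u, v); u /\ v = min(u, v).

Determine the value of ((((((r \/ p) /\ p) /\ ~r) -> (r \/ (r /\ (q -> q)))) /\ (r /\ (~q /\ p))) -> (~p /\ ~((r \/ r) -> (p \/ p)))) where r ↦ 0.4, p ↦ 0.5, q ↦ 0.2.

(r \/ p) = max(0.4, 0.5) = 0.5
((r \/ p) /\ p) = min(0.5, 0.5) = 0.5
~r: Łukasiewicz ¬ gives 1 − 0.4 = 0.6
(((r \/ p) /\ p) /\ ~r) = min(0.5, 0.6) = 0.5
(q -> q): min(1, 1 − 0.2 + 0.2) = 1
(r /\ (q -> q)) = min(0.4, 1) = 0.4
(r \/ (r /\ (q -> q))) = max(0.4, 0.4) = 0.4
((((r \/ p) /\ p) /\ ~r) -> (r \/ (r /\ (q -> q)))): min(1, 1 − 0.5 + 0.4) = 0.9
~q: Łukasiewicz ¬ gives 1 − 0.2 = 0.8
(~q /\ p) = min(0.8, 0.5) = 0.5
(r /\ (~q /\ p)) = min(0.4, 0.5) = 0.4
(((((r \/ p) /\ p) /\ ~r) -> (r \/ (r /\ (q -> q)))) /\ (r /\ (~q /\ p))) = min(0.9, 0.4) = 0.4
~p: Łukasiewicz ¬ gives 1 − 0.5 = 0.5
(r \/ r) = max(0.4, 0.4) = 0.4
(p \/ p) = max(0.5, 0.5) = 0.5
((r \/ r) -> (p \/ p)): min(1, 1 − 0.4 + 0.5) = 1
~((r \/ r) -> (p \/ p)): Łukasiewicz ¬ gives 1 − 1 = 0
(~p /\ ~((r \/ r) -> (p \/ p))) = min(0.5, 0) = 0
((((((r \/ p) /\ p) /\ ~r) -> (r \/ (r /\ (q -> q)))) /\ (r /\ (~q /\ p))) -> (~p /\ ~((r \/ r) -> (p \/ p)))): min(1, 1 − 0.4 + 0) = 0.6

0.60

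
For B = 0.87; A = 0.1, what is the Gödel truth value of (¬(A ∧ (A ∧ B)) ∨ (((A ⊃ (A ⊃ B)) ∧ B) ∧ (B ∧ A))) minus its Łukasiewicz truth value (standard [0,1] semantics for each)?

-0.80

Gödel evaluation:
  (A ∧ B) = min(0.1, 0.87) = 0.1
  (A ∧ (A ∧ B)) = min(0.1, 0.1) = 0.1
  ¬(A ∧ (A ∧ B)): Gödel ¬ of 0.1 = 0 (operand ≠ 0)
  (A ⊃ B): 0.1 ≤ 0.87, so result = 1
  (A ⊃ (A ⊃ B)): 0.1 ≤ 1, so result = 1
  ((A ⊃ (A ⊃ B)) ∧ B) = min(1, 0.87) = 0.87
  (B ∧ A) = min(0.87, 0.1) = 0.1
  (((A ⊃ (A ⊃ B)) ∧ B) ∧ (B ∧ A)) = min(0.87, 0.1) = 0.1
  (¬(A ∧ (A ∧ B)) ∨ (((A ⊃ (A ⊃ B)) ∧ B) ∧ (B ∧ A))) = max(0, 0.1) = 0.1
  Gödel value = 0.1
Łukasiewicz evaluation:
  (A ∧ B) = min(0.1, 0.87) = 0.1
  (A ∧ (A ∧ B)) = min(0.1, 0.1) = 0.1
  ¬(A ∧ (A ∧ B)): Łukasiewicz ¬ gives 1 − 0.1 = 0.9
  (A ⊃ B): min(1, 1 − 0.1 + 0.87) = 1
  (A ⊃ (A ⊃ B)): min(1, 1 − 0.1 + 1) = 1
  ((A ⊃ (A ⊃ B)) ∧ B) = min(1, 0.87) = 0.87
  (B ∧ A) = min(0.87, 0.1) = 0.1
  (((A ⊃ (A ⊃ B)) ∧ B) ∧ (B ∧ A)) = min(0.87, 0.1) = 0.1
  (¬(A ∧ (A ∧ B)) ∨ (((A ⊃ (A ⊃ B)) ∧ B) ∧ (B ∧ A))) = max(0.9, 0.1) = 0.9
  Łukasiewicz value = 0.9
Difference: 0.1 − 0.9 = -0.80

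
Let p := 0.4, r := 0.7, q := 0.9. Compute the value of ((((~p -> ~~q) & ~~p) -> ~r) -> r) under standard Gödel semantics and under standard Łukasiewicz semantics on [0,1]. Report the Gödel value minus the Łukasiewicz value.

Gödel evaluation:
  ~p: Gödel ¬ of 0.4 = 0 (operand ≠ 0)
  ~q: Gödel ¬ of 0.9 = 0 (operand ≠ 0)
  ~~q: Gödel ¬ of 0 = 1 (operand is 0)
  (~p -> ~~q): 0 ≤ 1, so result = 1
  ~p: Gödel ¬ of 0.4 = 0 (operand ≠ 0)
  ~~p: Gödel ¬ of 0 = 1 (operand is 0)
  ((~p -> ~~q) & ~~p) = min(1, 1) = 1
  ~r: Gödel ¬ of 0.7 = 0 (operand ≠ 0)
  (((~p -> ~~q) & ~~p) -> ~r): 1 > 0, so result = 0
  ((((~p -> ~~q) & ~~p) -> ~r) -> r): 0 ≤ 0.7, so result = 1
  Gödel value = 1
Łukasiewicz evaluation:
  ~p: Łukasiewicz ¬ gives 1 − 0.4 = 0.6
  ~q: Łukasiewicz ¬ gives 1 − 0.9 = 0.1
  ~~q: Łukasiewicz ¬ gives 1 − 0.1 = 0.9
  (~p -> ~~q): min(1, 1 − 0.6 + 0.9) = 1
  ~p: Łukasiewicz ¬ gives 1 − 0.4 = 0.6
  ~~p: Łukasiewicz ¬ gives 1 − 0.6 = 0.4
  ((~p -> ~~q) & ~~p) = min(1, 0.4) = 0.4
  ~r: Łukasiewicz ¬ gives 1 − 0.7 = 0.3
  (((~p -> ~~q) & ~~p) -> ~r): min(1, 1 − 0.4 + 0.3) = 0.9
  ((((~p -> ~~q) & ~~p) -> ~r) -> r): min(1, 1 − 0.9 + 0.7) = 0.8
  Łukasiewicz value = 0.8
Difference: 1 − 0.8 = 0.20

0.20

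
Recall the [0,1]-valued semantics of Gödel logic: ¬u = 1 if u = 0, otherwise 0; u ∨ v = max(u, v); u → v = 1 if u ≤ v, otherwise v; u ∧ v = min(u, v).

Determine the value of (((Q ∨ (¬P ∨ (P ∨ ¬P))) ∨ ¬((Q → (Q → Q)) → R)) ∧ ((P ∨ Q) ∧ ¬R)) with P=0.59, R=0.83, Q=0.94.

0.00

¬P: Gödel ¬ of 0.59 = 0 (operand ≠ 0)
¬P: Gödel ¬ of 0.59 = 0 (operand ≠ 0)
(P ∨ ¬P) = max(0.59, 0) = 0.59
(¬P ∨ (P ∨ ¬P)) = max(0, 0.59) = 0.59
(Q ∨ (¬P ∨ (P ∨ ¬P))) = max(0.94, 0.59) = 0.94
(Q → Q): 0.94 ≤ 0.94, so result = 1
(Q → (Q → Q)): 0.94 ≤ 1, so result = 1
((Q → (Q → Q)) → R): 1 > 0.83, so result = 0.83
¬((Q → (Q → Q)) → R): Gödel ¬ of 0.83 = 0 (operand ≠ 0)
((Q ∨ (¬P ∨ (P ∨ ¬P))) ∨ ¬((Q → (Q → Q)) → R)) = max(0.94, 0) = 0.94
(P ∨ Q) = max(0.59, 0.94) = 0.94
¬R: Gödel ¬ of 0.83 = 0 (operand ≠ 0)
((P ∨ Q) ∧ ¬R) = min(0.94, 0) = 0
(((Q ∨ (¬P ∨ (P ∨ ¬P))) ∨ ¬((Q → (Q → Q)) → R)) ∧ ((P ∨ Q) ∧ ¬R)) = min(0.94, 0) = 0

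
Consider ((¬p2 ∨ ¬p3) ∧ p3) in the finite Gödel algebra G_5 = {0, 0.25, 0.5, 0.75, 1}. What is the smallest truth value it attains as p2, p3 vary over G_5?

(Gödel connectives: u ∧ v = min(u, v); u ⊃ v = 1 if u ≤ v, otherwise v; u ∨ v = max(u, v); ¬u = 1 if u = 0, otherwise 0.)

The minimum is attained at p2 = 0, p3 = 0:
  ¬p2: Gödel ¬ of 0 = 1 (operand is 0)
  ¬p3: Gödel ¬ of 0 = 1 (operand is 0)
  (¬p2 ∨ ¬p3) = max(1, 1) = 1
  ((¬p2 ∨ ¬p3) ∧ p3) = min(1, 0) = 0
Checking all 25 assignments confirms none give a value below 0.00.

0.00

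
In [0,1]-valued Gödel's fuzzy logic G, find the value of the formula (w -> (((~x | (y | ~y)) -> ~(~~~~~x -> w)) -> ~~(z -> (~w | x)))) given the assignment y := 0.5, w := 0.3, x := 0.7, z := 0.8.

~x: Gödel ¬ of 0.7 = 0 (operand ≠ 0)
~y: Gödel ¬ of 0.5 = 0 (operand ≠ 0)
(y | ~y) = max(0.5, 0) = 0.5
(~x | (y | ~y)) = max(0, 0.5) = 0.5
~x: Gödel ¬ of 0.7 = 0 (operand ≠ 0)
~~x: Gödel ¬ of 0 = 1 (operand is 0)
~~~x: Gödel ¬ of 1 = 0 (operand ≠ 0)
~~~~x: Gödel ¬ of 0 = 1 (operand is 0)
~~~~~x: Gödel ¬ of 1 = 0 (operand ≠ 0)
(~~~~~x -> w): 0 ≤ 0.3, so result = 1
~(~~~~~x -> w): Gödel ¬ of 1 = 0 (operand ≠ 0)
((~x | (y | ~y)) -> ~(~~~~~x -> w)): 0.5 > 0, so result = 0
~w: Gödel ¬ of 0.3 = 0 (operand ≠ 0)
(~w | x) = max(0, 0.7) = 0.7
(z -> (~w | x)): 0.8 > 0.7, so result = 0.7
~(z -> (~w | x)): Gödel ¬ of 0.7 = 0 (operand ≠ 0)
~~(z -> (~w | x)): Gödel ¬ of 0 = 1 (operand is 0)
(((~x | (y | ~y)) -> ~(~~~~~x -> w)) -> ~~(z -> (~w | x))): 0 ≤ 1, so result = 1
(w -> (((~x | (y | ~y)) -> ~(~~~~~x -> w)) -> ~~(z -> (~w | x)))): 0.3 ≤ 1, so result = 1

1.00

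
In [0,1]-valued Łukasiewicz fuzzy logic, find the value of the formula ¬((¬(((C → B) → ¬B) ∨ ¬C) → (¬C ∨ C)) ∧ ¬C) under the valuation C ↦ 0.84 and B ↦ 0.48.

0.84

(C → B): min(1, 1 − 0.84 + 0.48) = 0.64
¬B: Łukasiewicz ¬ gives 1 − 0.48 = 0.52
((C → B) → ¬B): min(1, 1 − 0.64 + 0.52) = 0.88
¬C: Łukasiewicz ¬ gives 1 − 0.84 = 0.16
(((C → B) → ¬B) ∨ ¬C) = max(0.88, 0.16) = 0.88
¬(((C → B) → ¬B) ∨ ¬C): Łukasiewicz ¬ gives 1 − 0.88 = 0.12
¬C: Łukasiewicz ¬ gives 1 − 0.84 = 0.16
(¬C ∨ C) = max(0.16, 0.84) = 0.84
(¬(((C → B) → ¬B) ∨ ¬C) → (¬C ∨ C)): min(1, 1 − 0.12 + 0.84) = 1
¬C: Łukasiewicz ¬ gives 1 − 0.84 = 0.16
((¬(((C → B) → ¬B) ∨ ¬C) → (¬C ∨ C)) ∧ ¬C) = min(1, 0.16) = 0.16
¬((¬(((C → B) → ¬B) ∨ ¬C) → (¬C ∨ C)) ∧ ¬C): Łukasiewicz ¬ gives 1 − 0.16 = 0.84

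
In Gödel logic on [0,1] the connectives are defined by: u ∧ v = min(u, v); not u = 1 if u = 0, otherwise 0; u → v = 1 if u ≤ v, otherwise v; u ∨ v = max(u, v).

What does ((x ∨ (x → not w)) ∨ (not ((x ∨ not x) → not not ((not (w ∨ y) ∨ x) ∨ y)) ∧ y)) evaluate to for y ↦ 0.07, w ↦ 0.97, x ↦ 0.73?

not w: Gödel ¬ of 0.97 = 0 (operand ≠ 0)
(x → not w): 0.73 > 0, so result = 0
(x ∨ (x → not w)) = max(0.73, 0) = 0.73
not x: Gödel ¬ of 0.73 = 0 (operand ≠ 0)
(x ∨ not x) = max(0.73, 0) = 0.73
(w ∨ y) = max(0.97, 0.07) = 0.97
not (w ∨ y): Gödel ¬ of 0.97 = 0 (operand ≠ 0)
(not (w ∨ y) ∨ x) = max(0, 0.73) = 0.73
((not (w ∨ y) ∨ x) ∨ y) = max(0.73, 0.07) = 0.73
not ((not (w ∨ y) ∨ x) ∨ y): Gödel ¬ of 0.73 = 0 (operand ≠ 0)
not not ((not (w ∨ y) ∨ x) ∨ y): Gödel ¬ of 0 = 1 (operand is 0)
((x ∨ not x) → not not ((not (w ∨ y) ∨ x) ∨ y)): 0.73 ≤ 1, so result = 1
not ((x ∨ not x) → not not ((not (w ∨ y) ∨ x) ∨ y)): Gödel ¬ of 1 = 0 (operand ≠ 0)
(not ((x ∨ not x) → not not ((not (w ∨ y) ∨ x) ∨ y)) ∧ y) = min(0, 0.07) = 0
((x ∨ (x → not w)) ∨ (not ((x ∨ not x) → not not ((not (w ∨ y) ∨ x) ∨ y)) ∧ y)) = max(0.73, 0) = 0.73

0.73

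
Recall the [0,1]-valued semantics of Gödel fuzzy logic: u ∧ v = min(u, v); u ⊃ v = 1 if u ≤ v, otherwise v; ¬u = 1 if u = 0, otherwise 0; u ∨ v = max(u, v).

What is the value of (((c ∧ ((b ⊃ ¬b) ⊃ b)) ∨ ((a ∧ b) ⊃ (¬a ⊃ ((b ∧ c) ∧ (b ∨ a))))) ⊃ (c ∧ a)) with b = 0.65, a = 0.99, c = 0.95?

0.95

¬b: Gödel ¬ of 0.65 = 0 (operand ≠ 0)
(b ⊃ ¬b): 0.65 > 0, so result = 0
((b ⊃ ¬b) ⊃ b): 0 ≤ 0.65, so result = 1
(c ∧ ((b ⊃ ¬b) ⊃ b)) = min(0.95, 1) = 0.95
(a ∧ b) = min(0.99, 0.65) = 0.65
¬a: Gödel ¬ of 0.99 = 0 (operand ≠ 0)
(b ∧ c) = min(0.65, 0.95) = 0.65
(b ∨ a) = max(0.65, 0.99) = 0.99
((b ∧ c) ∧ (b ∨ a)) = min(0.65, 0.99) = 0.65
(¬a ⊃ ((b ∧ c) ∧ (b ∨ a))): 0 ≤ 0.65, so result = 1
((a ∧ b) ⊃ (¬a ⊃ ((b ∧ c) ∧ (b ∨ a)))): 0.65 ≤ 1, so result = 1
((c ∧ ((b ⊃ ¬b) ⊃ b)) ∨ ((a ∧ b) ⊃ (¬a ⊃ ((b ∧ c) ∧ (b ∨ a))))) = max(0.95, 1) = 1
(c ∧ a) = min(0.95, 0.99) = 0.95
(((c ∧ ((b ⊃ ¬b) ⊃ b)) ∨ ((a ∧ b) ⊃ (¬a ⊃ ((b ∧ c) ∧ (b ∨ a))))) ⊃ (c ∧ a)): 1 > 0.95, so result = 0.95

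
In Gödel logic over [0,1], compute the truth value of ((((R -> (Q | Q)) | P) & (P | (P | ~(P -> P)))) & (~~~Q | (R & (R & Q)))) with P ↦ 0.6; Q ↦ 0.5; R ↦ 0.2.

(Q | Q) = max(0.5, 0.5) = 0.5
(R -> (Q | Q)): 0.2 ≤ 0.5, so result = 1
((R -> (Q | Q)) | P) = max(1, 0.6) = 1
(P -> P): 0.6 ≤ 0.6, so result = 1
~(P -> P): Gödel ¬ of 1 = 0 (operand ≠ 0)
(P | ~(P -> P)) = max(0.6, 0) = 0.6
(P | (P | ~(P -> P))) = max(0.6, 0.6) = 0.6
(((R -> (Q | Q)) | P) & (P | (P | ~(P -> P)))) = min(1, 0.6) = 0.6
~Q: Gödel ¬ of 0.5 = 0 (operand ≠ 0)
~~Q: Gödel ¬ of 0 = 1 (operand is 0)
~~~Q: Gödel ¬ of 1 = 0 (operand ≠ 0)
(R & Q) = min(0.2, 0.5) = 0.2
(R & (R & Q)) = min(0.2, 0.2) = 0.2
(~~~Q | (R & (R & Q))) = max(0, 0.2) = 0.2
((((R -> (Q | Q)) | P) & (P | (P | ~(P -> P)))) & (~~~Q | (R & (R & Q)))) = min(0.6, 0.2) = 0.2

0.20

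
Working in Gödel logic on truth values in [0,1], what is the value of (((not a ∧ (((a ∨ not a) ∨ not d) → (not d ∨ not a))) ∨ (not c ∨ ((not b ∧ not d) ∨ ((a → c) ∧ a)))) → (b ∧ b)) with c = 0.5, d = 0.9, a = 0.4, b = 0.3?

not a: Gödel ¬ of 0.4 = 0 (operand ≠ 0)
not a: Gödel ¬ of 0.4 = 0 (operand ≠ 0)
(a ∨ not a) = max(0.4, 0) = 0.4
not d: Gödel ¬ of 0.9 = 0 (operand ≠ 0)
((a ∨ not a) ∨ not d) = max(0.4, 0) = 0.4
not d: Gödel ¬ of 0.9 = 0 (operand ≠ 0)
not a: Gödel ¬ of 0.4 = 0 (operand ≠ 0)
(not d ∨ not a) = max(0, 0) = 0
(((a ∨ not a) ∨ not d) → (not d ∨ not a)): 0.4 > 0, so result = 0
(not a ∧ (((a ∨ not a) ∨ not d) → (not d ∨ not a))) = min(0, 0) = 0
not c: Gödel ¬ of 0.5 = 0 (operand ≠ 0)
not b: Gödel ¬ of 0.3 = 0 (operand ≠ 0)
not d: Gödel ¬ of 0.9 = 0 (operand ≠ 0)
(not b ∧ not d) = min(0, 0) = 0
(a → c): 0.4 ≤ 0.5, so result = 1
((a → c) ∧ a) = min(1, 0.4) = 0.4
((not b ∧ not d) ∨ ((a → c) ∧ a)) = max(0, 0.4) = 0.4
(not c ∨ ((not b ∧ not d) ∨ ((a → c) ∧ a))) = max(0, 0.4) = 0.4
((not a ∧ (((a ∨ not a) ∨ not d) → (not d ∨ not a))) ∨ (not c ∨ ((not b ∧ not d) ∨ ((a → c) ∧ a)))) = max(0, 0.4) = 0.4
(b ∧ b) = min(0.3, 0.3) = 0.3
(((not a ∧ (((a ∨ not a) ∨ not d) → (not d ∨ not a))) ∨ (not c ∨ ((not b ∧ not d) ∨ ((a → c) ∧ a)))) → (b ∧ b)): 0.4 > 0.3, so result = 0.3

0.30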